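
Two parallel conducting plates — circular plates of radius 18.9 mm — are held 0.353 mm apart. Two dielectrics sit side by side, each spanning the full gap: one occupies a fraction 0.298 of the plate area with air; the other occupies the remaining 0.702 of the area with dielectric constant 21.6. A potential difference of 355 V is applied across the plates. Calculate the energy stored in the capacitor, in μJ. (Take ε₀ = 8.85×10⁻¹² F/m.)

A = π(18.9 mm)² = 1.12×10⁻³ m².
Side-by-side slabs ⇒ two capacitors in parallel, each spanning the full gap.
C₁ = κ₁ε₀A₁/d = 1.00 × 8.85×10⁻¹² × 3.34×10⁻⁴ / 3.53×10⁻⁴ = 8.38×10⁻¹² F.
C₂ = κ₂ε₀A₂/d = 21.6 × 8.85×10⁻¹² × 7.88×10⁻⁴ / 3.53×10⁻⁴ = 4.27×10⁻¹⁰ F.
C = C₁ + C₂ = 4.35×10⁻¹⁰ F.
U = ½CV² = ½ × 4.35×10⁻¹⁰ × (355)² = 2.74×10⁻⁵ J.

27.4 μJ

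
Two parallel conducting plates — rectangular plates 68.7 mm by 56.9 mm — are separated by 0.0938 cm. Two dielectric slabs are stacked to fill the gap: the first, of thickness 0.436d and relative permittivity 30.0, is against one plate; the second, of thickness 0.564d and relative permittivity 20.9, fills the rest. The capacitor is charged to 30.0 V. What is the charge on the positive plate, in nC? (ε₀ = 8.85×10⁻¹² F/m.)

A = 68.7 × 56.9 mm² = 3.91×10⁻³ m².
Stacked slabs ⇒ two capacitors in series, each with the full plate area.
C₁ = κ₁ε₀A/d₁ = 30.0 × 8.85×10⁻¹² × 3.91×10⁻³ / 4.09×10⁻⁴ = 2.54×10⁻⁹ F.
C₂ = κ₂ε₀A/d₂ = 20.9 × 8.85×10⁻¹² × 3.91×10⁻³ / 5.29×10⁻⁴ = 1.37×10⁻⁹ F.
C = (1/C₁ + 1/C₂)⁻¹ = 8.88×10⁻¹⁰ F.
Q = CV = 8.88×10⁻¹⁰ × 30.0 = 2.66×10⁻⁸ C.

26.6 nC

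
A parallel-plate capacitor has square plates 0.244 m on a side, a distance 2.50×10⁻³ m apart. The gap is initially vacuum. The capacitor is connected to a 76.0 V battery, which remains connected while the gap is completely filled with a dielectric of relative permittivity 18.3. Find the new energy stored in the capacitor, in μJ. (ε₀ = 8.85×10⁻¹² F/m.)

A = (0.244 m)² = 5.95×10⁻² m².
Initially C₁ = ε₀A/d = 8.85×10⁻¹² × 5.95×10⁻² / 2.50×10⁻³ = 2.11×10⁻¹⁰ F.
U₁ = 6.09×10⁻⁷ J.
Battery connected ⇒ V is held fixed. C₂ = 18.3 C₁ and U = ½CV², so U₂/U₁ = C₂/C₁ = 18.3.
U₂ = 18.3 × 6.09×10⁻⁷ = 1.11×10⁻⁵ J.

11.1 μJ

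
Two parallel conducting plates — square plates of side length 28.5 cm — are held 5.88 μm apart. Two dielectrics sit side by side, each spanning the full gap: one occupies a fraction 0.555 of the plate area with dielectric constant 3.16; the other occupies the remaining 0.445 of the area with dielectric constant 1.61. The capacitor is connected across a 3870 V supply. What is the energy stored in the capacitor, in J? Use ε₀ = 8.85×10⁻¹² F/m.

A = (28.5 cm)² = 8.12×10⁻² m².
Side-by-side slabs ⇒ two capacitors in parallel, each spanning the full gap.
C₁ = κ₁ε₀A₁/d = 3.16 × 8.85×10⁻¹² × 4.51×10⁻² / 5.88×10⁻⁶ = 2.14×10⁻⁷ F.
C₂ = κ₂ε₀A₂/d = 1.61 × 8.85×10⁻¹² × 3.61×10⁻² / 5.88×10⁻⁶ = 8.76×10⁻⁸ F.
C = C₁ + C₂ = 3.02×10⁻⁷ F.
U = ½CV² = ½ × 3.02×10⁻⁷ × (3870)² = 2.26 J.

U ≈ 2.26 J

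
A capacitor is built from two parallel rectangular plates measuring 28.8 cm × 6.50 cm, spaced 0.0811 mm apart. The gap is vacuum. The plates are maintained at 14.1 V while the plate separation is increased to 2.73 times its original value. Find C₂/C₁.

0.366

C = ε₀A/d scales as 1/d, so C₂/C₁ = d₁/d₂ = 1/2.73 = 0.366.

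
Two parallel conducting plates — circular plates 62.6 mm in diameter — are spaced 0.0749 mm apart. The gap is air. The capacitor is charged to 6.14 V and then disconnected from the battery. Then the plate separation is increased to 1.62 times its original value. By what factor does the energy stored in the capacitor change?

U₂/U₁ ≈ 1.62

Isolated ⇒ Q is held fixed.
C₂ = 0.617 C₁ and U = Q²/(2C), so U₂/U₁ = C₁/C₂ = 1.62.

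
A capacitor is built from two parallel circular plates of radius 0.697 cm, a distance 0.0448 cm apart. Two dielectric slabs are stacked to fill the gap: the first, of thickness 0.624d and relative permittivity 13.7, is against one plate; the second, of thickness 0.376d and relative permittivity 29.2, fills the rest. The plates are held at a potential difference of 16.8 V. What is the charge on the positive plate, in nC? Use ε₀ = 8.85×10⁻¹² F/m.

A = π(0.697 cm)² = 1.53×10⁻⁴ m².
Stacked slabs ⇒ two capacitors in series, each with the full plate area.
C₁ = κ₁ε₀A/d₁ = 13.7 × 8.85×10⁻¹² × 1.53×10⁻⁴ / 2.80×10⁻⁴ = 6.62×10⁻¹¹ F.
C₂ = κ₂ε₀A/d₂ = 29.2 × 8.85×10⁻¹² × 1.53×10⁻⁴ / 1.68×10⁻⁴ = 2.34×10⁻¹⁰ F.
C = (1/C₁ + 1/C₂)⁻¹ = 5.16×10⁻¹¹ F.
Q = CV = 5.16×10⁻¹¹ × 16.8 = 8.67×10⁻¹⁰ C.

0.867 nC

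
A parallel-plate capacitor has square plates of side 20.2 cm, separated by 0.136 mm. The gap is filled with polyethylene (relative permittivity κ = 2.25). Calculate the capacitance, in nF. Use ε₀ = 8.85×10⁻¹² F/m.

A = (20.2 cm)² = 4.08×10⁻² m².
C = κε₀A/d = 2.25 × 8.85×10⁻¹² × 4.08×10⁻² / 1.36×10⁻⁴ = 5.97×10⁻⁹ F.

C ≈ 5.97 nF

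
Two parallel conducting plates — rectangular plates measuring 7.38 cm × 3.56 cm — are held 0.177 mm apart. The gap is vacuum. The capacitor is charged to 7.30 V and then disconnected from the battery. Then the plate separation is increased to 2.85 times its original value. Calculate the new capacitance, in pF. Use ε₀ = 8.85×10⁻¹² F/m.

C ≈ 46.1 pF

A = 7.38 × 3.56 cm² = 2.63×10⁻³ m².
Initially C₁ = ε₀A/d = 8.85×10⁻¹² × 2.63×10⁻³ / 1.77×10⁻⁴ = 1.31×10⁻¹⁰ F.
C = ε₀A/d scales as 1/d, so C₂/C₁ = d₁/d₂ = 1/2.85 = 0.351.
C₂ = 0.351 × 1.31×10⁻¹⁰ = 4.61×10⁻¹¹ F.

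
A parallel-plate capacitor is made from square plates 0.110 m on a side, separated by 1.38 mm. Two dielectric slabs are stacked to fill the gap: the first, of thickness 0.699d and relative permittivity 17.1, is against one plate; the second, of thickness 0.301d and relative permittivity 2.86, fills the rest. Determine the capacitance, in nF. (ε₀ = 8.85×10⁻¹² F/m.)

0.531 nF

A = (0.110 m)² = 1.21×10⁻² m².
Stacked slabs ⇒ two capacitors in series, each with the full plate area.
C₁ = κ₁ε₀A/d₁ = 17.1 × 8.85×10⁻¹² × 1.21×10⁻² / 9.65×10⁻⁴ = 1.90×10⁻⁹ F.
C₂ = κ₂ε₀A/d₂ = 2.86 × 8.85×10⁻¹² × 1.21×10⁻² / 4.15×10⁻⁴ = 7.37×10⁻¹⁰ F.
C = (1/C₁ + 1/C₂)⁻¹ = 5.31×10⁻¹⁰ F.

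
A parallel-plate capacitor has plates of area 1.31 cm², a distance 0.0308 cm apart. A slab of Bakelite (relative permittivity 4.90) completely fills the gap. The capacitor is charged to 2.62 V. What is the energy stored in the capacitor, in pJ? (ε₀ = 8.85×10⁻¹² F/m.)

U ≈ 63.3 pJ

A = 1.31 cm² = 1.31×10⁻⁴ m².
C = κε₀A/d = 4.90 × 8.85×10⁻¹² × 1.31×10⁻⁴ / 3.08×10⁻⁴ = 1.84×10⁻¹¹ F.
U = ½CV² = ½ × 1.84×10⁻¹¹ × (2.62)² = 6.33×10⁻¹¹ J.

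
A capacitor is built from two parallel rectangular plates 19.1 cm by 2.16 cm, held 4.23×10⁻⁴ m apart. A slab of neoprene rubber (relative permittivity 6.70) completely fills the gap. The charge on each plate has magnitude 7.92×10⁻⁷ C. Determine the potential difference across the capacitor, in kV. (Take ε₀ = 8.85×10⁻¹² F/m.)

1.37 kV

A = 19.1 × 2.16 cm² = 4.13×10⁻³ m².
C = κε₀A/d = 6.70 × 8.85×10⁻¹² × 4.13×10⁻³ / 4.23×10⁻⁴ = 5.78×10⁻¹⁰ F.
V = Q/C = 7.92×10⁻⁷ / 5.78×10⁻¹⁰ = 1.37×10³ V.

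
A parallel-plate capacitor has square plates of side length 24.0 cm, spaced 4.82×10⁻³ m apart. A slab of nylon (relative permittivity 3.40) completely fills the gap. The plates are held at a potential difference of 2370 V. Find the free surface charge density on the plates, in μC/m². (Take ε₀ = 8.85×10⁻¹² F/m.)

14.8 μC/m²

A = (24.0 cm)² = 5.76×10⁻² m².
C = κε₀A/d = 3.40 × 8.85×10⁻¹² × 5.76×10⁻² / 4.82×10⁻³ = 3.60×10⁻¹⁰ F.
σ = Q/A = CV/A = 3.60×10⁻¹⁰ × 2370 / 5.76×10⁻² = 1.48×10⁻⁵ C/m².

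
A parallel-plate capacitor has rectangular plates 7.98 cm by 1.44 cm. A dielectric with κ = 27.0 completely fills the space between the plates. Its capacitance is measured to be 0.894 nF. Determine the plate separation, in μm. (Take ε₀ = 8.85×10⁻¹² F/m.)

A = 7.98 × 1.44 cm² = 1.15×10⁻³ m².
d = κε₀A/C = 27.0 × 8.85×10⁻¹² × 1.15×10⁻³ / 8.94×10⁻¹⁰ = 3.07×10⁻⁴ m.

d ≈ 307 μm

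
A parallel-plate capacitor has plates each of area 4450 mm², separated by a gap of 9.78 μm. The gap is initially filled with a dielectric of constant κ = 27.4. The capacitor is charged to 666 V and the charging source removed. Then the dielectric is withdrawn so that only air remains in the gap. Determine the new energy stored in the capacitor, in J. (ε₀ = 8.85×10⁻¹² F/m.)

U ≈ 0.670 J

A = 4450 mm² = 4.45×10⁻³ m².
Initially C₁ = κε₀A/d = 27.4 × 8.85×10⁻¹² × 4.45×10⁻³ / 9.78×10⁻⁶ = 1.10×10⁻⁷ F.
U₁ = 2.45×10⁻² J.
Isolated ⇒ Q is held fixed. C₂ = 0.0365 C₁ and U = Q²/(2C), so U₂/U₁ = C₁/C₂ = 27.4.
U₂ = 27.4 × 2.45×10⁻² = 0.670 J.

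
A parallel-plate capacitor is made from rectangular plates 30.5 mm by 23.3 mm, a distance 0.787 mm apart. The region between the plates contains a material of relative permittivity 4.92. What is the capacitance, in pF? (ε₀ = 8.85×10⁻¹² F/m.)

A = 30.5 × 23.3 mm² = 7.11×10⁻⁴ m².
C = κε₀A/d = 4.92 × 8.85×10⁻¹² × 7.11×10⁻⁴ / 7.87×10⁻⁴ = 3.93×10⁻¹¹ F.

C ≈ 39.3 pF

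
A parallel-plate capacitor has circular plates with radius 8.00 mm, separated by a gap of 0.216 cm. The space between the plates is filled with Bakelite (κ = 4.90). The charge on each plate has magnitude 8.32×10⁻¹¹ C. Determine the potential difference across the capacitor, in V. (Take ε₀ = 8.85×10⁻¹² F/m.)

20.6 V

A = π(8.00 mm)² = 2.01×10⁻⁴ m².
C = κε₀A/d = 4.90 × 8.85×10⁻¹² × 2.01×10⁻⁴ / 2.16×10⁻³ = 4.04×10⁻¹² F.
V = Q/C = 8.32×10⁻¹¹ / 4.04×10⁻¹² = 20.6 V.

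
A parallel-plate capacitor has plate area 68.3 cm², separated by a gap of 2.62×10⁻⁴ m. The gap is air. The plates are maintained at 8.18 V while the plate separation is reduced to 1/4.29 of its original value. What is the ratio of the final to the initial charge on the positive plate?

Battery connected ⇒ V is held fixed.
C₂ = 4.29 C₁ and Q = CV, so Q₂/Q₁ = C₂/C₁ = 4.29.

Q₂/Q₁ ≈ 4.29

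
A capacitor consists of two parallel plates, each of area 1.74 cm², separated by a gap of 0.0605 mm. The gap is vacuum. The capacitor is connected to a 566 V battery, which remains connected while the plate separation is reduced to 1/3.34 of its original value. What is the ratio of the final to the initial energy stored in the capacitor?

Battery connected ⇒ V is held fixed.
C₂ = 3.34 C₁ and U = ½CV², so U₂/U₁ = C₂/C₁ = 3.34.

U₂/U₁ ≈ 3.34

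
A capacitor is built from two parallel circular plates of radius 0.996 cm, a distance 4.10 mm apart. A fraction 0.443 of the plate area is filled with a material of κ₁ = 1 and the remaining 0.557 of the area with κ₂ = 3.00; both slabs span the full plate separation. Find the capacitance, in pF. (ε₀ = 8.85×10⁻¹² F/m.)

C ≈ 1.42 pF

A = π(0.996 cm)² = 3.12×10⁻⁴ m².
Side-by-side slabs ⇒ two capacitors in parallel, each spanning the full gap.
C₁ = κ₁ε₀A₁/d = 1.00 × 8.85×10⁻¹² × 1.38×10⁻⁴ / 4.10×10⁻³ = 2.98×10⁻¹³ F.
C₂ = κ₂ε₀A₂/d = 3.00 × 8.85×10⁻¹² × 1.74×10⁻⁴ / 4.10×10⁻³ = 1.12×10⁻¹² F.
C = C₁ + C₂ = 1.42×10⁻¹² F.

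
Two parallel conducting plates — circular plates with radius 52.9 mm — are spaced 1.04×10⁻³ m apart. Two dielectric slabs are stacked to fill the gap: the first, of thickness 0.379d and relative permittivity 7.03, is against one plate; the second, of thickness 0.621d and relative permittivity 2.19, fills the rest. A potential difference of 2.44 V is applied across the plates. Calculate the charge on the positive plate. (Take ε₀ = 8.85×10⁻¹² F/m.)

A = π(52.9 mm)² = 8.79×10⁻³ m².
Stacked slabs ⇒ two capacitors in series, each with the full plate area.
C₁ = κ₁ε₀A/d₁ = 7.03 × 8.85×10⁻¹² × 8.79×10⁻³ / 3.94×10⁻⁴ = 1.39×10⁻⁹ F.
C₂ = κ₂ε₀A/d₂ = 2.19 × 8.85×10⁻¹² × 8.79×10⁻³ / 6.46×10⁻⁴ = 2.64×10⁻¹⁰ F.
C = (1/C₁ + 1/C₂)⁻¹ = 2.22×10⁻¹⁰ F.
Q = CV = 2.22×10⁻¹⁰ × 2.44 = 5.41×10⁻¹⁰ C.

Q ≈ 0.541 nC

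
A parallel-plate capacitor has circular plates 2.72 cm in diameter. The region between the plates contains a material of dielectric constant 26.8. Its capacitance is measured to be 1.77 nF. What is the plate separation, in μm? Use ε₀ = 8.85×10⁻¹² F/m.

A = π(2.72/2 cm)² = 5.81×10⁻⁴ m².
d = κε₀A/C = 26.8 × 8.85×10⁻¹² × 5.81×10⁻⁴ / 1.77×10⁻⁹ = 7.79×10⁻⁵ m.

d ≈ 77.9 μm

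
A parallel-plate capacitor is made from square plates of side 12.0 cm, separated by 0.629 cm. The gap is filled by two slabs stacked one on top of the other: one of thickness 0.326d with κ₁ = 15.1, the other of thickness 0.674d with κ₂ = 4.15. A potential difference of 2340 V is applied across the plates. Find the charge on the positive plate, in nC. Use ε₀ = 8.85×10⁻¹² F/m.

A = (12.0 cm)² = 1.44×10⁻² m².
Stacked slabs ⇒ two capacitors in series, each with the full plate area.
C₁ = κ₁ε₀A/d₁ = 15.1 × 8.85×10⁻¹² × 1.44×10⁻² / 2.05×10⁻³ = 9.38×10⁻¹⁰ F.
C₂ = κ₂ε₀A/d₂ = 4.15 × 8.85×10⁻¹² × 1.44×10⁻² / 4.24×10⁻³ = 1.25×10⁻¹⁰ F.
C = (1/C₁ + 1/C₂)⁻¹ = 1.10×10⁻¹⁰ F.
Q = CV = 1.10×10⁻¹⁰ × 2340 = 2.58×10⁻⁷ C.

258 nC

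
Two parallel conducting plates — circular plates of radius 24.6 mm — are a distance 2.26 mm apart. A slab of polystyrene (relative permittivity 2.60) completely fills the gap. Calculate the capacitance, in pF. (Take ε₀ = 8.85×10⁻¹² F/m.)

C ≈ 19.4 pF

A = π(24.6 mm)² = 1.90×10⁻³ m².
C = κε₀A/d = 2.60 × 8.85×10⁻¹² × 1.90×10⁻³ / 2.26×10⁻³ = 1.94×10⁻¹¹ F.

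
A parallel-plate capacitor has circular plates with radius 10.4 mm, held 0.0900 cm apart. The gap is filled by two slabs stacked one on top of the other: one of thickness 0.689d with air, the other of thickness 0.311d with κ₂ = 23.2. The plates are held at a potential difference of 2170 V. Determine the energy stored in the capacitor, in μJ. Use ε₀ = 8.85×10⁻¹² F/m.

A = π(10.4 mm)² = 3.40×10⁻⁴ m².
Stacked slabs ⇒ two capacitors in series, each with the full plate area.
C₁ = κ₁ε₀A/d₁ = 1.00 × 8.85×10⁻¹² × 3.40×10⁻⁴ / 6.20×10⁻⁴ = 4.85×10⁻¹² F.
C₂ = κ₂ε₀A/d₂ = 23.2 × 8.85×10⁻¹² × 3.40×10⁻⁴ / 2.80×10⁻⁴ = 2.49×10⁻¹⁰ F.
C = (1/C₁ + 1/C₂)⁻¹ = 4.76×10⁻¹² F.
U = ½CV² = ½ × 4.76×10⁻¹² × (2170)² = 1.12×10⁻⁵ J.

U ≈ 11.2 μJ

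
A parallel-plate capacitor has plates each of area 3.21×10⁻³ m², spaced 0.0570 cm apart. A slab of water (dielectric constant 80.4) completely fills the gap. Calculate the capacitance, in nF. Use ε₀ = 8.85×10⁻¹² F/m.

C = κε₀A/d = 80.4 × 8.85×10⁻¹² × 3.21×10⁻³ / 5.70×10⁻⁴ = 4.01×10⁻⁹ F.

C ≈ 4.01 nF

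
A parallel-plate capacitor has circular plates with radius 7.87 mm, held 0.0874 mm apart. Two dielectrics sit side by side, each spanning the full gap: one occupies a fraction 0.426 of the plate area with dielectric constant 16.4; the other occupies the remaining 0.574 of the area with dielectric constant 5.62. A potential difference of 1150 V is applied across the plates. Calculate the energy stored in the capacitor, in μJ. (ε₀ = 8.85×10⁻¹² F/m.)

A = π(7.87 mm)² = 1.95×10⁻⁴ m².
Side-by-side slabs ⇒ two capacitors in parallel, each spanning the full gap.
C₁ = κ₁ε₀A₁/d = 16.4 × 8.85×10⁻¹² × 8.29×10⁻⁵ / 8.74×10⁻⁵ = 1.38×10⁻¹⁰ F.
C₂ = κ₂ε₀A₂/d = 5.62 × 8.85×10⁻¹² × 1.12×10⁻⁴ / 8.74×10⁻⁵ = 6.36×10⁻¹¹ F.
C = C₁ + C₂ = 2.01×10⁻¹⁰ F.
U = ½CV² = ½ × 2.01×10⁻¹⁰ × (1150)² = 1.33×10⁻⁴ J.

U ≈ 133 μJ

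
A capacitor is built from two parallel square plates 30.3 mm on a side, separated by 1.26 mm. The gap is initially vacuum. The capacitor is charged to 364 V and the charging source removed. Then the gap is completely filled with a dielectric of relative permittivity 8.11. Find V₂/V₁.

Isolated ⇒ Q is held fixed.
C₂ = 8.11 C₁ and V = Q/C, so V₂/V₁ = C₁/C₂ = 0.123.

V₂/V₁ ≈ 0.123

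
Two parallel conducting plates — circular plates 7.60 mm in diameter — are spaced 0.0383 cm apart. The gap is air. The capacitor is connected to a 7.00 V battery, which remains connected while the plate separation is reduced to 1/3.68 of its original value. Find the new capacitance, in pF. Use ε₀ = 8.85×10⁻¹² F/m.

A = π(7.60/2 mm)² = 4.54×10⁻⁵ m².
Initially C₁ = ε₀A/d = 8.85×10⁻¹² × 4.54×10⁻⁵ / 3.83×10⁻⁴ = 1.05×10⁻¹² F.
C = ε₀A/d scales as 1/d, so C₂/C₁ = d₁/d₂ = 3.68.
C₂ = 3.68 × 1.05×10⁻¹² = 3.86×10⁻¹² F.

3.86 pF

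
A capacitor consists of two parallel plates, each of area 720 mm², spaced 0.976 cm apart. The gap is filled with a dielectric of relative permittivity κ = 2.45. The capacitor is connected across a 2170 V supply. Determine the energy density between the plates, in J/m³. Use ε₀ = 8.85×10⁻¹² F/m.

0.536 J/m³

E = V/d = 2170 / 9.76×10⁻³ = 2.22×10⁵ V/m.
u = ½κε₀E² = ½ × 2.45 × 8.85×10⁻¹² × (2.22×10⁵)² = 0.536 J/m³.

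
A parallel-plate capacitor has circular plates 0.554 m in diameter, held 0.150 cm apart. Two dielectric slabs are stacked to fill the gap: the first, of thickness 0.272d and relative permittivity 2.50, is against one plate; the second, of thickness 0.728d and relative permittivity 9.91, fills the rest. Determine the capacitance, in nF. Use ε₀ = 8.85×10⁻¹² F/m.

7.80 nF

A = π(0.554/2 m)² = 0.241 m².
Stacked slabs ⇒ two capacitors in series, each with the full plate area.
C₁ = κ₁ε₀A/d₁ = 2.50 × 8.85×10⁻¹² × 0.241 / 4.08×10⁻⁴ = 1.31×10⁻⁸ F.
C₂ = κ₂ε₀A/d₂ = 9.91 × 8.85×10⁻¹² × 0.241 / 1.09×10⁻³ = 1.94×10⁻⁸ F.
C = (1/C₁ + 1/C₂)⁻¹ = 7.80×10⁻⁹ F.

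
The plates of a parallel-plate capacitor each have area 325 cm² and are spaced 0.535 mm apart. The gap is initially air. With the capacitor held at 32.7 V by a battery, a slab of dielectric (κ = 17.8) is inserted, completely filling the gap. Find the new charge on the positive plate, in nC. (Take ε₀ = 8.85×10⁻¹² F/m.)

A = 325 cm² = 3.25×10⁻² m².
Initially C₁ = ε₀A/d = 8.85×10⁻¹² × 3.25×10⁻² / 5.35×10⁻⁴ = 5.38×10⁻¹⁰ F.
Q₁ = 1.76×10⁻⁸ C.
Battery connected ⇒ V is held fixed. C₂ = 17.8 C₁ and Q = CV, so Q₂/Q₁ = C₂/C₁ = 17.8.
Q₂ = 17.8 × 1.76×10⁻⁸ = 3.13×10⁻⁷ C.

313 nC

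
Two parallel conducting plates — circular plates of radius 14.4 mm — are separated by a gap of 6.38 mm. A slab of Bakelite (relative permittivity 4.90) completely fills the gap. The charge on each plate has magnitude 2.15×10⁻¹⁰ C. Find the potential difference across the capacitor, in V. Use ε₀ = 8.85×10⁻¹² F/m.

A = π(14.4 mm)² = 6.51×10⁻⁴ m².
C = κε₀A/d = 4.90 × 8.85×10⁻¹² × 6.51×10⁻⁴ / 6.38×10⁻³ = 4.43×10⁻¹² F.
V = Q/C = 2.15×10⁻¹⁰ / 4.43×10⁻¹² = 48.6 V.

V ≈ 48.6 V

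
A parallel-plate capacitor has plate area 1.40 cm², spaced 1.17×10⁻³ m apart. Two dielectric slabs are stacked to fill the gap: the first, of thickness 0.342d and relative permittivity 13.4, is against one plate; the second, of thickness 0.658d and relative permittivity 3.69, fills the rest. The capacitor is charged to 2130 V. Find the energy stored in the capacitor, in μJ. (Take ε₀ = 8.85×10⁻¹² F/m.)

A = 1.40 cm² = 1.40×10⁻⁴ m².
Stacked slabs ⇒ two capacitors in series, each with the full plate area.
C₁ = κ₁ε₀A/d₁ = 13.4 × 8.85×10⁻¹² × 1.40×10⁻⁴ / 4.00×10⁻⁴ = 4.15×10⁻¹¹ F.
C₂ = κ₂ε₀A/d₂ = 3.69 × 8.85×10⁻¹² × 1.40×10⁻⁴ / 7.70×10⁻⁴ = 5.94×10⁻¹² F.
C = (1/C₁ + 1/C₂)⁻¹ = 5.20×10⁻¹² F.
U = ½CV² = ½ × 5.20×10⁻¹² × (2130)² = 1.18×10⁻⁵ J.

11.8 μJ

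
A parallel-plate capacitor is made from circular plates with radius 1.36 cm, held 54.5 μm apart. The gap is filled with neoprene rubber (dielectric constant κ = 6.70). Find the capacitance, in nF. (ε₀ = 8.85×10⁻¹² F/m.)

C ≈ 0.632 nF

A = π(1.36 cm)² = 5.81×10⁻⁴ m².
C = κε₀A/d = 6.70 × 8.85×10⁻¹² × 5.81×10⁻⁴ / 5.45×10⁻⁵ = 6.32×10⁻¹⁰ F.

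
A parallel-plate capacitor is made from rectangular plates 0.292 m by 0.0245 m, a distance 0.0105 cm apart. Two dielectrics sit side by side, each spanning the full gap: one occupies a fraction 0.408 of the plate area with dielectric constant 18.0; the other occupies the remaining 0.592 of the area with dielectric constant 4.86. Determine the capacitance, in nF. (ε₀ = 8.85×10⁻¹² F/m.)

C ≈ 6.16 nF

A = 0.292 × 0.0245 m² = 7.15×10⁻³ m².
Side-by-side slabs ⇒ two capacitors in parallel, each spanning the full gap.
C₁ = κ₁ε₀A₁/d = 18.0 × 8.85×10⁻¹² × 2.92×10⁻³ / 1.05×10⁻⁴ = 4.43×10⁻⁹ F.
C₂ = κ₂ε₀A₂/d = 4.86 × 8.85×10⁻¹² × 4.24×10⁻³ / 1.05×10⁻⁴ = 1.73×10⁻⁹ F.
C = C₁ + C₂ = 6.16×10⁻⁹ F.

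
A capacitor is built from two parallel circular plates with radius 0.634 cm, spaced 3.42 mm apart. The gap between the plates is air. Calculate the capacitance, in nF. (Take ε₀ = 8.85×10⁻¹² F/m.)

C ≈ 3.27×10⁻⁴ nF

A = π(0.634 cm)² = 1.26×10⁻⁴ m².
C = ε₀A/d = 8.85×10⁻¹² × 1.26×10⁻⁴ / 3.42×10⁻³ = 3.27×10⁻¹³ F.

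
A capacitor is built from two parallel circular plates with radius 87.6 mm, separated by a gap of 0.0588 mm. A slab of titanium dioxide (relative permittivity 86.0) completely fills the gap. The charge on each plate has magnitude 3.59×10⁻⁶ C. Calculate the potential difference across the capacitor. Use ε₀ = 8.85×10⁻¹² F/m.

V ≈ 11.5 V

A = π(87.6 mm)² = 2.41×10⁻² m².
C = κε₀A/d = 86.0 × 8.85×10⁻¹² × 2.41×10⁻² / 5.88×10⁻⁵ = 3.12×10⁻⁷ F.
V = Q/C = 3.59×10⁻⁶ / 3.12×10⁻⁷ = 11.5 V.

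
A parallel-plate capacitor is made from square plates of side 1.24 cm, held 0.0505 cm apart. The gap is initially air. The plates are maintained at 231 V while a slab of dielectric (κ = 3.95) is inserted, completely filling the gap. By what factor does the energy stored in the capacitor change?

3.95

Battery connected ⇒ V is held fixed.
C₂ = 3.95 C₁ and U = ½CV², so U₂/U₁ = C₂/C₁ = 3.95.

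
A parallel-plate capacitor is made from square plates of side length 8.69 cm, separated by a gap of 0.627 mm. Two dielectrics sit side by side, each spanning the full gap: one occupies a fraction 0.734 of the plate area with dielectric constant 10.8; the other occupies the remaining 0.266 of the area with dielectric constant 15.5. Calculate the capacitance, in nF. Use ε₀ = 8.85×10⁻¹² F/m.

C ≈ 1.28 nF

A = (8.69 cm)² = 7.55×10⁻³ m².
Side-by-side slabs ⇒ two capacitors in parallel, each spanning the full gap.
C₁ = κ₁ε₀A₁/d = 10.8 × 8.85×10⁻¹² × 5.54×10⁻³ / 6.27×10⁻⁴ = 8.45×10⁻¹⁰ F.
C₂ = κ₂ε₀A₂/d = 15.5 × 8.85×10⁻¹² × 2.01×10⁻³ / 6.27×10⁻⁴ = 4.39×10⁻¹⁰ F.
C = C₁ + C₂ = 1.28×10⁻⁹ F.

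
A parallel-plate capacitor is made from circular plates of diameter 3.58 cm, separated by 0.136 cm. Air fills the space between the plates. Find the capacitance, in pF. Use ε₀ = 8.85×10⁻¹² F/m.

C ≈ 6.55 pF

A = π(3.58/2 cm)² = 1.01×10⁻³ m².
C = ε₀A/d = 8.85×10⁻¹² × 1.01×10⁻³ / 1.36×10⁻³ = 6.55×10⁻¹² F.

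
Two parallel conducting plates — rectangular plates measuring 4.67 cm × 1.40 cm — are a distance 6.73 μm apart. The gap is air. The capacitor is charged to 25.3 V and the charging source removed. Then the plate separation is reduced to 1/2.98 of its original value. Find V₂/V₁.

Isolated ⇒ Q is held fixed.
C₂ = 2.98 C₁ and V = Q/C, so V₂/V₁ = C₁/C₂ = 0.336.

0.336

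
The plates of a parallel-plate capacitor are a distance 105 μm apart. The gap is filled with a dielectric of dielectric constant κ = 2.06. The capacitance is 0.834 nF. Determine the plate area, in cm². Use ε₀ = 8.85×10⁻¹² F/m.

A ≈ 48.0 cm²

A = Cd/(κε₀) = 8.34×10⁻¹⁰ × 1.05×10⁻⁴ / (2.06 × 8.85×10⁻¹²) = 4.80×10⁻³ m².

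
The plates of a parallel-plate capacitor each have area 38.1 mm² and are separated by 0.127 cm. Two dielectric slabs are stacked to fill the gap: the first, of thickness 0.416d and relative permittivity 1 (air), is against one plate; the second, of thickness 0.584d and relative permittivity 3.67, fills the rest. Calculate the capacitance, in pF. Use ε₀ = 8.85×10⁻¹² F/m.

A = 38.1 mm² = 3.81×10⁻⁵ m².
Stacked slabs ⇒ two capacitors in series, each with the full plate area.
C₁ = κ₁ε₀A/d₁ = 1.00 × 8.85×10⁻¹² × 3.81×10⁻⁵ / 5.28×10⁻⁴ = 6.38×10⁻¹³ F.
C₂ = κ₂ε₀A/d₂ = 3.67 × 8.85×10⁻¹² × 3.81×10⁻⁵ / 7.42×10⁻⁴ = 1.67×10⁻¹² F.
C = (1/C₁ + 1/C₂)⁻¹ = 4.62×10⁻¹³ F.

0.462 pF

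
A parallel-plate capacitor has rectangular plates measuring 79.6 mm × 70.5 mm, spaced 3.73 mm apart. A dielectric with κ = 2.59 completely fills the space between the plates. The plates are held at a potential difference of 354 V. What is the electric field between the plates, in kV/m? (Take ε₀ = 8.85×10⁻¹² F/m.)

E ≈ 94.9 kV/m

E = V/d = 354 / 3.73×10⁻³ = 9.49×10⁴ V/m.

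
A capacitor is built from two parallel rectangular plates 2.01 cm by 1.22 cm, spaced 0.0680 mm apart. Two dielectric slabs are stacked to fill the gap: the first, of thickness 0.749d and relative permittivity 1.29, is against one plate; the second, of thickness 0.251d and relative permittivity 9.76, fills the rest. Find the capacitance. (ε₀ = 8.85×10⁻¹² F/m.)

A = 2.01 × 1.22 cm² = 2.45×10⁻⁴ m².
Stacked slabs ⇒ two capacitors in series, each with the full plate area.
C₁ = κ₁ε₀A/d₁ = 1.29 × 8.85×10⁻¹² × 2.45×10⁻⁴ / 5.09×10⁻⁵ = 5.50×10⁻¹¹ F.
C₂ = κ₂ε₀A/d₂ = 9.76 × 8.85×10⁻¹² × 2.45×10⁻⁴ / 1.71×10⁻⁵ = 1.24×10⁻⁹ F.
C = (1/C₁ + 1/C₂)⁻¹ = 5.26×10⁻¹¹ F.

C ≈ 52.6 pF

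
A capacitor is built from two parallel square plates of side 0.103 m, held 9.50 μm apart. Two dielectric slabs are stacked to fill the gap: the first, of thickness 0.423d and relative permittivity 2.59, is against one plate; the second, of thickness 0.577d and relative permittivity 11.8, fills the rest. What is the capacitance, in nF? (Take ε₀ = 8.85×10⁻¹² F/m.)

A = (0.103 m)² = 1.06×10⁻² m².
Stacked slabs ⇒ two capacitors in series, each with the full plate area.
C₁ = κ₁ε₀A/d₁ = 2.59 × 8.85×10⁻¹² × 1.06×10⁻² / 4.02×10⁻⁶ = 6.05×10⁻⁸ F.
C₂ = κ₂ε₀A/d₂ = 11.8 × 8.85×10⁻¹² × 1.06×10⁻² / 5.48×10⁻⁶ = 2.02×10⁻⁷ F.
C = (1/C₁ + 1/C₂)⁻¹ = 4.66×10⁻⁸ F.

C ≈ 46.6 nF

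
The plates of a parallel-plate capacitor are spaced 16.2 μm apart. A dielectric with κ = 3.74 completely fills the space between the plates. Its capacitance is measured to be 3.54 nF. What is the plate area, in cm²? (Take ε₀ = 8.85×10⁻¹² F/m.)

17.3 cm²

A = Cd/(κε₀) = 3.54×10⁻⁹ × 1.62×10⁻⁵ / (3.74 × 8.85×10⁻¹²) = 1.73×10⁻³ m².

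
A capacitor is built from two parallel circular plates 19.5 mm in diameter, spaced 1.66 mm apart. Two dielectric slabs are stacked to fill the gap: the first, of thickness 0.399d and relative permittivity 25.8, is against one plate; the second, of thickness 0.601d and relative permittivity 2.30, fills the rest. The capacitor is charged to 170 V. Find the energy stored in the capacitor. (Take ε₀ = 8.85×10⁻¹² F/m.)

U ≈ 83.1 nJ

A = π(19.5/2 mm)² = 2.99×10⁻⁴ m².
Stacked slabs ⇒ two capacitors in series, each with the full plate area.
C₁ = κ₁ε₀A/d₁ = 25.8 × 8.85×10⁻¹² × 2.99×10⁻⁴ / 6.62×10⁻⁴ = 1.03×10⁻¹⁰ F.
C₂ = κ₂ε₀A/d₂ = 2.30 × 8.85×10⁻¹² × 2.99×10⁻⁴ / 9.98×10⁻⁴ = 6.09×10⁻¹² F.
C = (1/C₁ + 1/C₂)⁻¹ = 5.75×10⁻¹² F.
U = ½CV² = ½ × 5.75×10⁻¹² × (170)² = 8.31×10⁻⁸ J.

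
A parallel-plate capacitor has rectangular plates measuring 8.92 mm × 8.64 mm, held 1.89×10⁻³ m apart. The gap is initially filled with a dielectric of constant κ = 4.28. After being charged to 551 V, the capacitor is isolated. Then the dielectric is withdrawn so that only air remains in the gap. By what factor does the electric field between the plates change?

4.28

Isolated ⇒ Q is held fixed.
V₂ = Q/C₂ = V₁/0.234; E = V/d, so E₂/E₁ = (V₂/V₁)(d₁/d₂) = 4.28.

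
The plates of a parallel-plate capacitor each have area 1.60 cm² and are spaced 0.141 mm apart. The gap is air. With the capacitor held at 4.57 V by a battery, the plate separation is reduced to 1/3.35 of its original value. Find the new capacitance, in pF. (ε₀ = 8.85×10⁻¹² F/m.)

A = 1.60 cm² = 1.60×10⁻⁴ m².
Initially C₁ = ε₀A/d = 8.85×10⁻¹² × 1.60×10⁻⁴ / 1.41×10⁻⁴ = 1.00×10⁻¹¹ F.
C = ε₀A/d scales as 1/d, so C₂/C₁ = d₁/d₂ = 3.35.
C₂ = 3.35 × 1.00×10⁻¹¹ = 3.36×10⁻¹¹ F.

33.6 pF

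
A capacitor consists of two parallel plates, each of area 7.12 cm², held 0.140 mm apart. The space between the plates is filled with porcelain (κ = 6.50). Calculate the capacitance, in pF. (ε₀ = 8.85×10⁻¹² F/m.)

C ≈ 293 pF

A = 7.12 cm² = 7.12×10⁻⁴ m².
C = κε₀A/d = 6.50 × 8.85×10⁻¹² × 7.12×10⁻⁴ / 1.40×10⁻⁴ = 2.93×10⁻¹⁰ F.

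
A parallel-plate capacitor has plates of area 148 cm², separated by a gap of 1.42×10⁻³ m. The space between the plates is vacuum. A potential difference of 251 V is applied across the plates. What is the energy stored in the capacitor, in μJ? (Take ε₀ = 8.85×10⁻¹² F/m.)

U ≈ 2.91 μJ

A = 148 cm² = 1.48×10⁻² m².
C = ε₀A/d = 8.85×10⁻¹² × 1.48×10⁻² / 1.42×10⁻³ = 9.22×10⁻¹¹ F.
U = ½CV² = ½ × 9.22×10⁻¹¹ × (251)² = 2.91×10⁻⁶ J.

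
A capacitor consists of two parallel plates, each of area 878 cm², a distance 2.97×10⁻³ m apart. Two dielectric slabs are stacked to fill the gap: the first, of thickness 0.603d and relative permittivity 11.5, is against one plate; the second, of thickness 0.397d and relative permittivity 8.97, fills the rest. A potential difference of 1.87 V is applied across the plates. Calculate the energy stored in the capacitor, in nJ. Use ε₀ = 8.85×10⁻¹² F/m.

A = 878 cm² = 8.78×10⁻² m².
Stacked slabs ⇒ two capacitors in series, each with the full plate area.
C₁ = κ₁ε₀A/d₁ = 11.5 × 8.85×10⁻¹² × 8.78×10⁻² / 1.79×10⁻³ = 4.99×10⁻⁹ F.
C₂ = κ₂ε₀A/d₂ = 8.97 × 8.85×10⁻¹² × 8.78×10⁻² / 1.18×10⁻³ = 5.91×10⁻⁹ F.
C = (1/C₁ + 1/C₂)⁻¹ = 2.71×10⁻⁹ F.
U = ½CV² = ½ × 2.71×10⁻⁹ × (1.87)² = 4.73×10⁻⁹ J.

4.73 nJ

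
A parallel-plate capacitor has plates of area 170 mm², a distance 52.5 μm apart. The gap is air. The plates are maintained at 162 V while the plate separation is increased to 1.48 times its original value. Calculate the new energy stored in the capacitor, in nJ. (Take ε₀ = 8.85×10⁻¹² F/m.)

A = 170 mm² = 1.70×10⁻⁴ m².
Initially C₁ = ε₀A/d = 8.85×10⁻¹² × 1.70×10⁻⁴ / 5.25×10⁻⁵ = 2.87×10⁻¹¹ F.
U₁ = 3.76×10⁻⁷ J.
Battery connected ⇒ V is held fixed. C₂ = 0.676 C₁ and U = ½CV², so U₂/U₁ = C₂/C₁ = 0.676.
U₂ = 0.676 × 3.76×10⁻⁷ = 2.54×10⁻⁷ J.

U ≈ 254 nJ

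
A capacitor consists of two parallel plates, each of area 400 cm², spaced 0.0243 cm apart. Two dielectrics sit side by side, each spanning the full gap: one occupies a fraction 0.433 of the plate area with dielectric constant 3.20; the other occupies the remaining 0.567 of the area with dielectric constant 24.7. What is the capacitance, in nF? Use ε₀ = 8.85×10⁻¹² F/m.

A = 400 cm² = 4.00×10⁻² m².
Side-by-side slabs ⇒ two capacitors in parallel, each spanning the full gap.
C₁ = κ₁ε₀A₁/d = 3.20 × 8.85×10⁻¹² × 1.73×10⁻² / 2.43×10⁻⁴ = 2.02×10⁻⁹ F.
C₂ = κ₂ε₀A₂/d = 24.7 × 8.85×10⁻¹² × 2.27×10⁻² / 2.43×10⁻⁴ = 2.04×10⁻⁸ F.
C = C₁ + C₂ = 2.24×10⁻⁸ F.

C ≈ 22.4 nF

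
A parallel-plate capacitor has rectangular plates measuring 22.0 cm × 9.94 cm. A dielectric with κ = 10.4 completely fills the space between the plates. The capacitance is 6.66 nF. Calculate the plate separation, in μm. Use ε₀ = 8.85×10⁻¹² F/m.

302 μm

A = 22.0 × 9.94 cm² = 2.19×10⁻² m².
d = κε₀A/C = 10.4 × 8.85×10⁻¹² × 2.19×10⁻² / 6.66×10⁻⁹ = 3.02×10⁻⁴ m.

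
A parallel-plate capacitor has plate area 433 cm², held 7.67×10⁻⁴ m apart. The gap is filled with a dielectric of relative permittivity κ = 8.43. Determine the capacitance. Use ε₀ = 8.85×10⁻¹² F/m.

A = 433 cm² = 4.33×10⁻² m².
C = κε₀A/d = 8.43 × 8.85×10⁻¹² × 4.33×10⁻² / 7.67×10⁻⁴ = 4.21×10⁻⁹ F.

C ≈ 4.21 nF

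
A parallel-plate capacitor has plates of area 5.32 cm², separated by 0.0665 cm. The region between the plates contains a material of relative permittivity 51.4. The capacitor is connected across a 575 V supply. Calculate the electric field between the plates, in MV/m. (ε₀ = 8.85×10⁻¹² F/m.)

E ≈ 0.865 MV/m

E = V/d = 575 / 6.65×10⁻⁴ = 8.65×10⁵ V/m.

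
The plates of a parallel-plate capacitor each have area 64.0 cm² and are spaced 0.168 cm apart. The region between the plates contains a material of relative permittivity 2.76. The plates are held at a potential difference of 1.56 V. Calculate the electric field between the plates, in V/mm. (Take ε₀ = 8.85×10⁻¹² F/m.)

E = V/d = 1.56 / 1.68×10⁻³ = 9.29×10² V/m.

0.929 V/mm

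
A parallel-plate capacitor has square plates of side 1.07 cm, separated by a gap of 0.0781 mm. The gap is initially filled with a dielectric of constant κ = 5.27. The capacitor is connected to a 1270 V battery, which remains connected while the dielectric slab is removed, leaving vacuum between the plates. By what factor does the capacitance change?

C = κε₀A/d scales with κ, so C₂/C₁ = 1/κ = 1/5.27 = 0.190.

C₂/C₁ ≈ 0.190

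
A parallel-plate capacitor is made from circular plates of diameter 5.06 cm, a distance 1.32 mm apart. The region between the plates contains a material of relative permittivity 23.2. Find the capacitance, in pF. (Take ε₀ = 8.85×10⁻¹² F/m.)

A = π(5.06/2 cm)² = 2.01×10⁻³ m².
C = κε₀A/d = 23.2 × 8.85×10⁻¹² × 2.01×10⁻³ / 1.32×10⁻³ = 3.13×10⁻¹⁰ F.

313 pF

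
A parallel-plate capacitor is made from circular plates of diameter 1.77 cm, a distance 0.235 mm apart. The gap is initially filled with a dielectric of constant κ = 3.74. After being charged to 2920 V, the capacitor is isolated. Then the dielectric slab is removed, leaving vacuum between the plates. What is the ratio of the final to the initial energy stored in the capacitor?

Isolated ⇒ Q is held fixed.
C₂ = 0.267 C₁ and U = Q²/(2C), so U₂/U₁ = C₁/C₂ = 3.74.

3.74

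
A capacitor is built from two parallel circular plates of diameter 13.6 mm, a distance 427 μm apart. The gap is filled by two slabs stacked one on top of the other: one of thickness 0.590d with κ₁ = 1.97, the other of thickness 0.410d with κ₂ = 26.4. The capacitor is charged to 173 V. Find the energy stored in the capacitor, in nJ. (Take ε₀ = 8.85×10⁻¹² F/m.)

A = π(13.6/2 mm)² = 1.45×10⁻⁴ m².
Stacked slabs ⇒ two capacitors in series, each with the full plate area.
C₁ = κ₁ε₀A/d₁ = 1.97 × 8.85×10⁻¹² × 1.45×10⁻⁴ / 2.52×10⁻⁴ = 1.01×10⁻¹¹ F.
C₂ = κ₂ε₀A/d₂ = 26.4 × 8.85×10⁻¹² × 1.45×10⁻⁴ / 1.75×10⁻⁴ = 1.94×10⁻¹⁰ F.
C = (1/C₁ + 1/C₂)⁻¹ = 9.56×10⁻¹² F.
U = ½CV² = ½ × 9.56×10⁻¹² × (173)² = 1.43×10⁻⁷ J.

143 nJ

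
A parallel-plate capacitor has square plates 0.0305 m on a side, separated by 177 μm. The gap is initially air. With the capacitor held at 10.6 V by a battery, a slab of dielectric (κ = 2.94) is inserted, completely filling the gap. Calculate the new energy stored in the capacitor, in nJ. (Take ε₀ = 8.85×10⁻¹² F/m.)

U ≈ 7.68 nJ

A = (0.0305 m)² = 9.30×10⁻⁴ m².
Initially C₁ = ε₀A/d = 8.85×10⁻¹² × 9.30×10⁻⁴ / 1.77×10⁻⁴ = 4.65×10⁻¹¹ F.
U₁ = 2.61×10⁻⁹ J.
Battery connected ⇒ V is held fixed. C₂ = 2.94 C₁ and U = ½CV², so U₂/U₁ = C₂/C₁ = 2.94.
U₂ = 2.94 × 2.61×10⁻⁹ = 7.68×10⁻⁹ J.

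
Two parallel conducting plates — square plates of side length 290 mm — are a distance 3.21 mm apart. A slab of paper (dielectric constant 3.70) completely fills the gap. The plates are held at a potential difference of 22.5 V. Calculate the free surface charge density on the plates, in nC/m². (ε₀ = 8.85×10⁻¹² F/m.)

230 nC/m²

A = (290 mm)² = 8.41×10⁻² m².
C = κε₀A/d = 3.70 × 8.85×10⁻¹² × 8.41×10⁻² / 3.21×10⁻³ = 8.58×10⁻¹⁰ F.
σ = Q/A = CV/A = 8.58×10⁻¹⁰ × 22.5 / 8.41×10⁻² = 2.30×10⁻⁷ C/m².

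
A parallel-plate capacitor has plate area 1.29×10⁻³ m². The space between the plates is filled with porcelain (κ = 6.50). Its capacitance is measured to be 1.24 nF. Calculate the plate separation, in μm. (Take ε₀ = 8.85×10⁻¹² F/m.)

d = κε₀A/C = 6.50 × 8.85×10⁻¹² × 1.29×10⁻³ / 1.24×10⁻⁹ = 5.98×10⁻⁵ m.

59.8 μm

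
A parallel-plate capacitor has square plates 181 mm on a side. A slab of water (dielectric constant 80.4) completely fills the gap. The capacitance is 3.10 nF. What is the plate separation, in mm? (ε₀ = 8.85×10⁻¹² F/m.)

7.52 mm

A = (181 mm)² = 3.28×10⁻² m².
d = κε₀A/C = 80.4 × 8.85×10⁻¹² × 3.28×10⁻² / 3.10×10⁻⁹ = 7.52×10⁻³ m.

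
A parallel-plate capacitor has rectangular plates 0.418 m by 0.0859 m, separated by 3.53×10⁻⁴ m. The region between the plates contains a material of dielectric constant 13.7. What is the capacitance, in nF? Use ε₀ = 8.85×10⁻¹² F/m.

C ≈ 12.3 nF

A = 0.418 × 0.0859 m² = 3.59×10⁻² m².
C = κε₀A/d = 13.7 × 8.85×10⁻¹² × 3.59×10⁻² / 3.53×10⁻⁴ = 1.23×10⁻⁸ F.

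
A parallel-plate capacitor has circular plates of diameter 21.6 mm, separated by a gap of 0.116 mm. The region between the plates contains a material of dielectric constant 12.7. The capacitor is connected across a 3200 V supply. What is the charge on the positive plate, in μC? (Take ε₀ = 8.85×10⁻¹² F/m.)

A = π(21.6/2 mm)² = 3.66×10⁻⁴ m².
C = κε₀A/d = 12.7 × 8.85×10⁻¹² × 3.66×10⁻⁴ / 1.16×10⁻⁴ = 3.55×10⁻¹⁰ F.
Q = CV = 3.55×10⁻¹⁰ × 3200 = 1.14×10⁻⁶ C.

Q ≈ 1.14 μC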